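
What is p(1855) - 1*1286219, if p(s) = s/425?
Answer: -109328244/85 ≈ -1.2862e+6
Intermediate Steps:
p(s) = s/425 (p(s) = s*(1/425) = s/425)
p(1855) - 1*1286219 = (1/425)*1855 - 1*1286219 = 371/85 - 1286219 = -109328244/85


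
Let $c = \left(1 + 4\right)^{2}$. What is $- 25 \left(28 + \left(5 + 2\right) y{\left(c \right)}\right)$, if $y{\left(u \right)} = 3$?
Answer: $-1225$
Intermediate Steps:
$c = 25$ ($c = 5^{2} = 25$)
$- 25 \left(28 + \left(5 + 2\right) y{\left(c \right)}\right) = - 25 \left(28 + \left(5 + 2\right) 3\right) = - 25 \left(28 + 7 \cdot 3\right) = - 25 \left(28 + 21\right) = \left(-25\right) 49 = -1225$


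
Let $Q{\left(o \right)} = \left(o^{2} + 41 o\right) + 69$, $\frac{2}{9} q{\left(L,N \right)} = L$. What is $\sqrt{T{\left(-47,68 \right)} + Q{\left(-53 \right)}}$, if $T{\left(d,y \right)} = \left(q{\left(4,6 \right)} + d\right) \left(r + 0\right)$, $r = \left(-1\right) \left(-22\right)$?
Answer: $\sqrt{67} \approx 8.1853$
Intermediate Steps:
$q{\left(L,N \right)} = \frac{9 L}{2}$
$r = 22$
$T{\left(d,y \right)} = 396 + 22 d$ ($T{\left(d,y \right)} = \left(\frac{9}{2} \cdot 4 + d\right) \left(22 + 0\right) = \left(18 + d\right) 22 = 396 + 22 d$)
$Q{\left(o \right)} = 69 + o^{2} + 41 o$
$\sqrt{T{\left(-47,68 \right)} + Q{\left(-53 \right)}} = \sqrt{\left(396 + 22 \left(-47\right)\right) + \left(69 + \left(-53\right)^{2} + 41 \left(-53\right)\right)} = \sqrt{\left(396 - 1034\right) + \left(69 + 2809 - 2173\right)} = \sqrt{-638 + 705} = \sqrt{67}$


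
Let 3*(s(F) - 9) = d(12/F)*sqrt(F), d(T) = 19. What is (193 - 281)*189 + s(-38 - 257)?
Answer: -16623 + 19*I*sqrt(295)/3 ≈ -16623.0 + 108.78*I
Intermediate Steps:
s(F) = 9 + 19*sqrt(F)/3 (s(F) = 9 + (19*sqrt(F))/3 = 9 + 19*sqrt(F)/3)
(193 - 281)*189 + s(-38 - 257) = (193 - 281)*189 + (9 + 19*sqrt(-38 - 257)/3) = -88*189 + (9 + 19*sqrt(-295)/3) = -16632 + (9 + 19*(I*sqrt(295))/3) = -16632 + (9 + 19*I*sqrt(295)/3) = -16623 + 19*I*sqrt(295)/3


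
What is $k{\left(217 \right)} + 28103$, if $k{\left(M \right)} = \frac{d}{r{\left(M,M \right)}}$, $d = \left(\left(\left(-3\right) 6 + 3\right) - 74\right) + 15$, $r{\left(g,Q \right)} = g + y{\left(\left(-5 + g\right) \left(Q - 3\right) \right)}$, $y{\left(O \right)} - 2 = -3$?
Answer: $\frac{3035087}{108} \approx 28103.0$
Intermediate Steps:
$y{\left(O \right)} = -1$ ($y{\left(O \right)} = 2 - 3 = -1$)
$r{\left(g,Q \right)} = -1 + g$ ($r{\left(g,Q \right)} = g - 1 = -1 + g$)
$d = -74$ ($d = \left(\left(-18 + 3\right) - 74\right) + 15 = \left(-15 - 74\right) + 15 = -89 + 15 = -74$)
$k{\left(M \right)} = - \frac{74}{-1 + M}$
$k{\left(217 \right)} + 28103 = - \frac{74}{-1 + 217} + 28103 = - \frac{74}{216} + 28103 = \left(-74\right) \frac{1}{216} + 28103 = - \frac{37}{108} + 28103 = \frac{3035087}{108}$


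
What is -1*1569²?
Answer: -2461761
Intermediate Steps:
-1*1569² = -1*2461761 = -2461761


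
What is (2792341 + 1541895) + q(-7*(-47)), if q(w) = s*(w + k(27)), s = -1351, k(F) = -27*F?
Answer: 4874636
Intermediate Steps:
q(w) = 984879 - 1351*w (q(w) = -1351*(w - 27*27) = -1351*(w - 729) = -1351*(-729 + w) = 984879 - 1351*w)
(2792341 + 1541895) + q(-7*(-47)) = (2792341 + 1541895) + (984879 - (-9457)*(-47)) = 4334236 + (984879 - 1351*329) = 4334236 + (984879 - 444479) = 4334236 + 540400 = 4874636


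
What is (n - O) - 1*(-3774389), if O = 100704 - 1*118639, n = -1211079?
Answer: 2581245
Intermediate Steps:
O = -17935 (O = 100704 - 118639 = -17935)
(n - O) - 1*(-3774389) = (-1211079 - 1*(-17935)) - 1*(-3774389) = (-1211079 + 17935) + 3774389 = -1193144 + 3774389 = 2581245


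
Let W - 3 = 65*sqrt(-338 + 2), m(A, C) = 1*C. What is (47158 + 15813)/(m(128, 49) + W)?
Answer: 62971/27352 - 314855*I*sqrt(21)/27352 ≈ 2.3022 - 52.751*I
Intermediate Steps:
m(A, C) = C
W = 3 + 260*I*sqrt(21) (W = 3 + 65*sqrt(-338 + 2) = 3 + 65*sqrt(-336) = 3 + 65*(4*I*sqrt(21)) = 3 + 260*I*sqrt(21) ≈ 3.0 + 1191.5*I)
(47158 + 15813)/(m(128, 49) + W) = (47158 + 15813)/(49 + (3 + 260*I*sqrt(21))) = 62971/(52 + 260*I*sqrt(21))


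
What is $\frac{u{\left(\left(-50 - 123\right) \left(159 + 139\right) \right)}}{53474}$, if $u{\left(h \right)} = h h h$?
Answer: $- \frac{68510495089732}{26737} \approx -2.5624 \cdot 10^{9}$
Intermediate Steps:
$u{\left(h \right)} = h^{3}$ ($u{\left(h \right)} = h^{2} h = h^{3}$)
$\frac{u{\left(\left(-50 - 123\right) \left(159 + 139\right) \right)}}{53474} = \frac{\left(\left(-50 - 123\right) \left(159 + 139\right)\right)^{3}}{53474} = \left(\left(-173\right) 298\right)^{3} \cdot \frac{1}{53474} = \left(-51554\right)^{3} \cdot \frac{1}{53474} = \left(-137020990179464\right) \frac{1}{53474} = - \frac{68510495089732}{26737}$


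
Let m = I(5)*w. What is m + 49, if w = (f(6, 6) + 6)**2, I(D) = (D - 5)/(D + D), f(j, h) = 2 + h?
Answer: 49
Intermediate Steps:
I(D) = (-5 + D)/(2*D) (I(D) = (-5 + D)/((2*D)) = (-5 + D)*(1/(2*D)) = (-5 + D)/(2*D))
w = 196 (w = ((2 + 6) + 6)**2 = (8 + 6)**2 = 14**2 = 196)
m = 0 (m = ((1/2)*(-5 + 5)/5)*196 = ((1/2)*(1/5)*0)*196 = 0*196 = 0)
m + 49 = 0 + 49 = 49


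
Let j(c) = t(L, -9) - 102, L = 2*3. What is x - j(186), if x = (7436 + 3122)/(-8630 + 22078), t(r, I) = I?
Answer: 751643/6724 ≈ 111.79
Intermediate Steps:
L = 6
x = 5279/6724 (x = 10558/13448 = 10558*(1/13448) = 5279/6724 ≈ 0.78510)
j(c) = -111 (j(c) = -9 - 102 = -111)
x - j(186) = 5279/6724 - 1*(-111) = 5279/6724 + 111 = 751643/6724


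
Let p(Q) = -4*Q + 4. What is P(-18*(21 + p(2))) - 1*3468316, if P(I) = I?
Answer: -3468622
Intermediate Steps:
p(Q) = 4 - 4*Q
P(-18*(21 + p(2))) - 1*3468316 = -18*(21 + (4 - 4*2)) - 1*3468316 = -18*(21 + (4 - 8)) - 3468316 = -18*(21 - 4) - 3468316 = -18*17 - 3468316 = -306 - 3468316 = -3468622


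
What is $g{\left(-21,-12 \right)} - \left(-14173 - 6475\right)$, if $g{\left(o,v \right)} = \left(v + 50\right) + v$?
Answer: $20674$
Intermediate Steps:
$g{\left(o,v \right)} = 50 + 2 v$ ($g{\left(o,v \right)} = \left(50 + v\right) + v = 50 + 2 v$)
$g{\left(-21,-12 \right)} - \left(-14173 - 6475\right) = \left(50 + 2 \left(-12\right)\right) - \left(-14173 - 6475\right) = \left(50 - 24\right) - \left(-14173 - 6475\right) = 26 - -20648 = 26 + 20648 = 20674$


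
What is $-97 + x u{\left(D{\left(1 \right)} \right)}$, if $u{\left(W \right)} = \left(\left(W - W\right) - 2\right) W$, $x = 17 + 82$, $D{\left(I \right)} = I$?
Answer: $-295$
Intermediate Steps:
$x = 99$
$u{\left(W \right)} = - 2 W$ ($u{\left(W \right)} = \left(0 - 2\right) W = - 2 W$)
$-97 + x u{\left(D{\left(1 \right)} \right)} = -97 + 99 \left(\left(-2\right) 1\right) = -97 + 99 \left(-2\right) = -97 - 198 = -295$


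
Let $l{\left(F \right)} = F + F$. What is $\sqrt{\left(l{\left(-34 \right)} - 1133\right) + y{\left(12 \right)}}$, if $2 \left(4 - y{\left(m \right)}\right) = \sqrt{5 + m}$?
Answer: $\frac{\sqrt{-4788 - 2 \sqrt{17}}}{2} \approx 34.627 i$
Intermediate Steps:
$l{\left(F \right)} = 2 F$
$y{\left(m \right)} = 4 - \frac{\sqrt{5 + m}}{2}$
$\sqrt{\left(l{\left(-34 \right)} - 1133\right) + y{\left(12 \right)}} = \sqrt{\left(2 \left(-34\right) - 1133\right) + \left(4 - \frac{\sqrt{5 + 12}}{2}\right)} = \sqrt{\left(-68 - 1133\right) + \left(4 - \frac{\sqrt{17}}{2}\right)} = \sqrt{-1201 + \left(4 - \frac{\sqrt{17}}{2}\right)} = \sqrt{-1197 - \frac{\sqrt{17}}{2}}$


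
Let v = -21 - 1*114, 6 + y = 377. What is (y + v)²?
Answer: 55696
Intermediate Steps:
y = 371 (y = -6 + 377 = 371)
v = -135 (v = -21 - 114 = -135)
(y + v)² = (371 - 135)² = 236² = 55696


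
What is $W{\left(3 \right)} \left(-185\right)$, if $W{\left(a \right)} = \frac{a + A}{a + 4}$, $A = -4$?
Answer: $\frac{185}{7} \approx 26.429$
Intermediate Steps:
$W{\left(a \right)} = \frac{-4 + a}{4 + a}$ ($W{\left(a \right)} = \frac{a - 4}{a + 4} = \frac{-4 + a}{4 + a}$)
$W{\left(3 \right)} \left(-185\right) = \frac{-4 + 3}{4 + 3} \left(-185\right) = \frac{1}{7} \left(-1\right) \left(-185\right) = \left(- \frac{1}{7}\right) \left(-185\right) = \frac{185}{7}$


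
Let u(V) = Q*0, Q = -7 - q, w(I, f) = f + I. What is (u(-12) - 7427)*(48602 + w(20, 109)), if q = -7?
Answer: -361925137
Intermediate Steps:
w(I, f) = I + f
Q = 0 (Q = -7 - 1*(-7) = -7 + 7 = 0)
u(V) = 0 (u(V) = 0*0 = 0)
(u(-12) - 7427)*(48602 + w(20, 109)) = (0 - 7427)*(48602 + (20 + 109)) = -7427*(48602 + 129) = -7427*48731 = -361925137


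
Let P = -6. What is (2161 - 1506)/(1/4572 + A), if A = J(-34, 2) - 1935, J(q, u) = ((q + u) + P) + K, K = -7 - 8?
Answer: -598932/1817827 ≈ -0.32948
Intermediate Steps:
K = -15
J(q, u) = -21 + q + u (J(q, u) = ((q + u) - 6) - 15 = (-6 + q + u) - 15 = -21 + q + u)
A = -1988 (A = (-21 - 34 + 2) - 1935 = -53 - 1935 = -1988)
(2161 - 1506)/(1/4572 + A) = (2161 - 1506)/(1/4572 - 1988) = 655/(1/4572 - 1988) = 655/(-9089135/4572) = 655*(-4572/9089135) = -598932/1817827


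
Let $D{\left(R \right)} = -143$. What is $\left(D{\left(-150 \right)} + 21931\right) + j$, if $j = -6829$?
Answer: $14959$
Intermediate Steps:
$\left(D{\left(-150 \right)} + 21931\right) + j = \left(-143 + 21931\right) - 6829 = 21788 - 6829 = 14959$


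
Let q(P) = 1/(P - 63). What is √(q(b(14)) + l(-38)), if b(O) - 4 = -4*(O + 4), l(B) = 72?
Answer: √1235461/131 ≈ 8.4848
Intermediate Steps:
b(O) = -12 - 4*O (b(O) = 4 - 4*(O + 4) = 4 - 4*(4 + O) = 4 + (-16 - 4*O) = -12 - 4*O)
q(P) = 1/(-63 + P)
√(q(b(14)) + l(-38)) = √(1/(-63 + (-12 - 4*14)) + 72) = √(1/(-63 + (-12 - 56)) + 72) = √(1/(-63 - 68) + 72) = √(1/(-131) + 72) = √(-1/131 + 72) = √(9431/131) = √1235461/131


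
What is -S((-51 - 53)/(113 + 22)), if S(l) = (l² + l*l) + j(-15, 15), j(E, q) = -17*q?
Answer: 4625743/18225 ≈ 253.81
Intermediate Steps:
S(l) = -255 + 2*l² (S(l) = (l² + l*l) - 17*15 = (l² + l²) - 255 = 2*l² - 255 = -255 + 2*l²)
-S((-51 - 53)/(113 + 22)) = -(-255 + 2*((-51 - 53)/(113 + 22))²) = -(-255 + 2*(-104/135)²) = -(-255 + 2*(10816/18225)) = -(-255 + 21632/18225) = -1*(-4625743/18225) = 4625743/18225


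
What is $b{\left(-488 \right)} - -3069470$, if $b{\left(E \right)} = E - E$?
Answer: $3069470$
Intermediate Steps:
$b{\left(E \right)} = 0$
$b{\left(-488 \right)} - -3069470 = 0 - -3069470 = 0 + 3069470 = 3069470$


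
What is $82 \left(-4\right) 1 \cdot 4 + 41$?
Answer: $-1271$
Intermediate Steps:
$82 \left(-4\right) 1 \cdot 4 + 41 = 82 \left(\left(-4\right) 4\right) + 41 = 82 \left(-16\right) + 41 = -1312 + 41 = -1271$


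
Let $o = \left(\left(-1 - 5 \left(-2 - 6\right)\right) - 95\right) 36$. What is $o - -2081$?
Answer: $65$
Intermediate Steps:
$o = -2016$ ($o = \left(\left(-1 - 5 \left(-2 - 6\right)\right) - 95\right) 36 = \left(\left(-1 - -40\right) - 95\right) 36 = \left(\left(-1 + 40\right) - 95\right) 36 = \left(39 - 95\right) 36 = \left(-56\right) 36 = -2016$)
$o - -2081 = -2016 - -2081 = -2016 + \left(2184 - 103\right) = -2016 + 2081 = 65$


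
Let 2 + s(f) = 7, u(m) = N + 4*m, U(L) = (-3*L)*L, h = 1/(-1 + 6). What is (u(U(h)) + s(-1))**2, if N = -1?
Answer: 7744/625 ≈ 12.390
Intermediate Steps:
h = 1/5 ≈ 0.20000
U(L) = -3*L**2
u(m) = -1 + 4*m
s(f) = 5 (s(f) = -2 + 7 = 5)
(u(U(h)) + s(-1))**2 = ((-1 + 4*(-3*(1/5)**2)) + 5)**2 = ((-1 + 4*(-3*1/25)) + 5)**2 = ((-1 + 4*(-3/25)) + 5)**2 = ((-1 - 12/25) + 5)**2 = (-37/25 + 5)**2 = (88/25)**2 = 7744/625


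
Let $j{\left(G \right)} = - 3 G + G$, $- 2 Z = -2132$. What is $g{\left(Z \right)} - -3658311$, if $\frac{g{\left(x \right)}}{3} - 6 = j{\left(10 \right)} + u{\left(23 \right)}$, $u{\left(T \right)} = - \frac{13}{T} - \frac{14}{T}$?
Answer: $\frac{84140106}{23} \approx 3.6583 \cdot 10^{6}$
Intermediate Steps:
$u{\left(T \right)} = - \frac{27}{T}$
$Z = 1066$ ($Z = \left(- \frac{1}{2}\right) \left(-2132\right) = 1066$)
$j{\left(G \right)} = - 2 G$
$g{\left(x \right)} = - \frac{1047}{23}$ ($g{\left(x \right)} = 18 + 3 \left(\left(-2\right) 10 - \frac{27}{23}\right) = 18 + 3 \left(-20 - \frac{27}{23}\right) = 18 + 3 \left(- \frac{487}{23}\right) = 18 - \frac{1461}{23} = - \frac{1047}{23}$)
$g{\left(Z \right)} - -3658311 = - \frac{1047}{23} - -3658311 = - \frac{1047}{23} + 3658311 = \frac{84140106}{23}$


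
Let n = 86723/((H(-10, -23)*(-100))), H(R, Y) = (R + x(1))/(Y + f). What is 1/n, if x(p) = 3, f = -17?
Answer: -5/24778 ≈ -0.00020179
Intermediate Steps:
H(R, Y) = (3 + R)/(-17 + Y) (H(R, Y) = (R + 3)/(Y - 17) = (3 + R)/(-17 + Y))
n = -24778/5 (n = 86723/((((3 - 10)/(-17 - 23))*(-100))) = 86723/(((-7/(-40))*(-100))) = 86723/((-1/40*(-7)*(-100))) = 86723/(((7/40)*(-100))) = 86723/(-35/2) = 86723*(-2/35) = -24778/5 ≈ -4955.6)
1/n = 1/(-24778/5) = -5/24778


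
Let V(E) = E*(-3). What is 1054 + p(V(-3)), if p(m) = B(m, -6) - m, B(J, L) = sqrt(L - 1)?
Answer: 1045 + I*sqrt(7) ≈ 1045.0 + 2.6458*I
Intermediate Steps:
V(E) = -3*E
B(J, L) = sqrt(-1 + L)
p(m) = -m + I*sqrt(7) (p(m) = sqrt(-1 - 6) - m = sqrt(-7) - m = I*sqrt(7) - m = -m + I*sqrt(7))
1054 + p(V(-3)) = 1054 + (-(-3)*(-3) + I*sqrt(7)) = 1054 + (-1*9 + I*sqrt(7)) = 1054 + (-9 + I*sqrt(7)) = 1045 + I*sqrt(7)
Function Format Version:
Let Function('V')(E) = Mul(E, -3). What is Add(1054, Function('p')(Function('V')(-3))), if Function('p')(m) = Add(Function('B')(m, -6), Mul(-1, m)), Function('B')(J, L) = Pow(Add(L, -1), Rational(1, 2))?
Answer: Add(1045, Mul(I, Pow(7, Rational(1, 2)))) ≈ Add(1045.0, Mul(2.6458, I))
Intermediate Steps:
Function('V')(E) = Mul(-3, E)
Function('B')(J, L) = Pow(Add(-1, L), Rational(1, 2))
Function('p')(m) = Add(Mul(-1, m), Mul(I, Pow(7, Rational(1, 2)))) (Function('p')(m) = Add(Pow(Add(-1, -6), Rational(1, 2)), Mul(-1, m)) = Add(Pow(-7, Rational(1, 2)), Mul(-1, m)) = Add(Mul(I, Pow(7, Rational(1, 2))), Mul(-1, m)) = Add(Mul(-1, m), Mul(I, Pow(7, Rational(1, 2)))))
Add(1054, Function('p')(Function('V')(-3))) = Add(1054, Add(Mul(-1, Mul(-3, -3)), Mul(I, Pow(7, Rational(1, 2))))) = Add(1054, Add(Mul(-1, 9), Mul(I, Pow(7, Rational(1, 2))))) = Add(1054, Add(-9, Mul(I, Pow(7, Rational(1, 2))))) = Add(1045, Mul(I, Pow(7, Rational(1, 2))))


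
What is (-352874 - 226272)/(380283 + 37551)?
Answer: -289573/208917 ≈ -1.3861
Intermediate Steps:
(-352874 - 226272)/(380283 + 37551) = -579146/417834 = -579146*1/417834 = -289573/208917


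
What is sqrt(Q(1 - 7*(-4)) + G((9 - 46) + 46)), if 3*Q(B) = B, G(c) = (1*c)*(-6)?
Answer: I*sqrt(399)/3 ≈ 6.6583*I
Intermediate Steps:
G(c) = -6*c (G(c) = c*(-6) = -6*c)
Q(B) = B/3
sqrt(Q(1 - 7*(-4)) + G((9 - 46) + 46)) = sqrt((1 - 7*(-4))/3 - 6*((9 - 46) + 46)) = sqrt((1 + 28)/3 - 6*(-37 + 46)) = sqrt((1/3)*29 - 6*9) = sqrt(29/3 - 54) = sqrt(-133/3) = I*sqrt(399)/3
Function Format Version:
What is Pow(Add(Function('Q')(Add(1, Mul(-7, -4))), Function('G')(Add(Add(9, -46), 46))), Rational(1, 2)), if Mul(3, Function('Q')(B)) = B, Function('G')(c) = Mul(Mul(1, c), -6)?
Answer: Mul(Rational(1, 3), I, Pow(399, Rational(1, 2))) ≈ Mul(6.6583, I)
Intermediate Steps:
Function('G')(c) = Mul(-6, c) (Function('G')(c) = Mul(c, -6) = Mul(-6, c))
Function('Q')(B) = Mul(Rational(1, 3), B)
Pow(Add(Function('Q')(Add(1, Mul(-7, -4))), Function('G')(Add(Add(9, -46), 46))), Rational(1, 2)) = Pow(Add(Mul(Rational(1, 3), Add(1, Mul(-7, -4))), Mul(-6, Add(Add(9, -46), 46))), Rational(1, 2)) = Pow(Add(Mul(Rational(1, 3), Add(1, 28)), Mul(-6, Add(-37, 46))), Rational(1, 2)) = Pow(Add(Mul(Rational(1, 3), 29), Mul(-6, 9)), Rational(1, 2)) = Pow(Add(Rational(29, 3), -54), Rational(1, 2)) = Pow(Rational(-133, 3), Rational(1, 2)) = Mul(Rational(1, 3), I, Pow(399, Rational(1, 2)))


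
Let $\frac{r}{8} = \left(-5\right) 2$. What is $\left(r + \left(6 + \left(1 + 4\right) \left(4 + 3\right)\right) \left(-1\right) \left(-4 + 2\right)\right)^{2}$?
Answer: $4$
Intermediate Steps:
$r = -80$ ($r = 8 \left(\left(-5\right) 2\right) = 8 \left(-10\right) = -80$)
$\left(r + \left(6 + \left(1 + 4\right) \left(4 + 3\right)\right) \left(-1\right) \left(-4 + 2\right)\right)^{2} = \left(-80 + \left(6 + \left(1 + 4\right) \left(4 + 3\right)\right) \left(-1\right) \left(-4 + 2\right)\right)^{2} = \left(-80 + \left(6 + 5 \cdot 7\right) \left(-1\right) \left(-2\right)\right)^{2} = \left(-80 + \left(6 + 35\right) \left(-1\right) \left(-2\right)\right)^{2} = \left(-80 + 41 \left(-1\right) \left(-2\right)\right)^{2} = \left(-80 - -82\right)^{2} = \left(-80 + 82\right)^{2} = 2^{2} = 4$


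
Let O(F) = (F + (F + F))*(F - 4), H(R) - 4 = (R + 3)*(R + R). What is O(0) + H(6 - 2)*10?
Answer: 600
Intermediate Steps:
H(R) = 4 + 2*R*(3 + R) (H(R) = 4 + (R + 3)*(R + R) = 4 + (3 + R)*(2*R) = 4 + 2*R*(3 + R))
O(F) = 3*F*(-4 + F) (O(F) = (F + 2*F)*(-4 + F) = (3*F)*(-4 + F) = 3*F*(-4 + F))
O(0) + H(6 - 2)*10 = 3*0*(-4 + 0) + (4 + 2*(6 - 2)² + 6*(6 - 2))*10 = 3*0*(-4) + (4 + 2*4² + 6*4)*10 = 0 + (4 + 2*16 + 24)*10 = 0 + (4 + 32 + 24)*10 = 0 + 60*10 = 0 + 600 = 600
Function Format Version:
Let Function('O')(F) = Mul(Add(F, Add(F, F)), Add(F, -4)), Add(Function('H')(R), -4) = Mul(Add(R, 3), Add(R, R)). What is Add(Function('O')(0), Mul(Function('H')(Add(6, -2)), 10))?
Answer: 600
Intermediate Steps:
Function('H')(R) = Add(4, Mul(2, R, Add(3, R))) (Function('H')(R) = Add(4, Mul(Add(R, 3), Add(R, R))) = Add(4, Mul(Add(3, R), Mul(2, R))) = Add(4, Mul(2, R, Add(3, R))))
Function('O')(F) = Mul(3, F, Add(-4, F)) (Function('O')(F) = Mul(Add(F, Mul(2, F)), Add(-4, F)) = Mul(Mul(3, F), Add(-4, F)) = Mul(3, F, Add(-4, F)))
Add(Function('O')(0), Mul(Function('H')(Add(6, -2)), 10)) = Add(Mul(3, 0, Add(-4, 0)), Mul(Add(4, Mul(2, Pow(Add(6, -2), 2)), Mul(6, Add(6, -2))), 10)) = Add(Mul(3, 0, -4), Mul(Add(4, Mul(2, Pow(4, 2)), Mul(6, 4)), 10)) = Add(0, Mul(Add(4, Mul(2, 16), 24), 10)) = Add(0, Mul(Add(4, 32, 24), 10)) = Add(0, Mul(60, 10)) = Add(0, 600) = 600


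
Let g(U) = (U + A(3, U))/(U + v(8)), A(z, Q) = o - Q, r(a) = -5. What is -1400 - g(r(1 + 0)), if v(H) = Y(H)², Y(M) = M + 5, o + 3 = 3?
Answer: -1400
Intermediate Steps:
o = 0 (o = -3 + 3 = 0)
Y(M) = 5 + M
v(H) = (5 + H)²
A(z, Q) = -Q (A(z, Q) = 0 - Q = -Q)
g(U) = 0 (g(U) = (U - U)/(U + (5 + 8)²) = 0/(U + 13²) = 0/(U + 169) = 0/(169 + U) = 0)
-1400 - g(r(1 + 0)) = -1400 - 1*0 = -1400 + 0 = -1400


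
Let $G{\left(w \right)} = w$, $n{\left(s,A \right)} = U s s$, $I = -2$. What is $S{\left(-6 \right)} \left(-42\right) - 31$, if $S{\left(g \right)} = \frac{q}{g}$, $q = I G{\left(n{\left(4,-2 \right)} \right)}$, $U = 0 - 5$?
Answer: $1089$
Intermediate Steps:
$U = -5$ ($U = 0 - 5 = -5$)
$n{\left(s,A \right)} = - 5 s^{2}$ ($n{\left(s,A \right)} = - 5 s s = - 5 s^{2}$)
$q = 160$ ($q = - 2 \left(- 5 \cdot 4^{2}\right) = - 2 \left(\left(-5\right) 16\right) = \left(-2\right) \left(-80\right) = 160$)
$S{\left(g \right)} = \frac{160}{g}$
$S{\left(-6 \right)} \left(-42\right) - 31 = \frac{160}{-6} \left(-42\right) - 31 = 160 \left(- \frac{1}{6}\right) \left(-42\right) - 31 = \left(- \frac{80}{3}\right) \left(-42\right) - 31 = 1120 - 31 = 1089$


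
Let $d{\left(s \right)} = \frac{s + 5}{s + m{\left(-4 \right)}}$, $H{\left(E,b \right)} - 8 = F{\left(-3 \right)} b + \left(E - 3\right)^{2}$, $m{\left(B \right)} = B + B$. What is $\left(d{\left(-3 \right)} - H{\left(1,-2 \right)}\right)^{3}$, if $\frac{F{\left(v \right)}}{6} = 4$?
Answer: $\frac{61162984}{1331} \approx 45953.0$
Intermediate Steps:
$F{\left(v \right)} = 24$ ($F{\left(v \right)} = 6 \cdot 4 = 24$)
$m{\left(B \right)} = 2 B$
$H{\left(E,b \right)} = 8 + \left(-3 + E\right)^{2} + 24 b$ ($H{\left(E,b \right)} = 8 + \left(24 b + \left(E - 3\right)^{2}\right) = 8 + \left(24 b + \left(-3 + E\right)^{2}\right) = 8 + \left(\left(-3 + E\right)^{2} + 24 b\right) = 8 + \left(-3 + E\right)^{2} + 24 b$)
$d{\left(s \right)} = \frac{5 + s}{-8 + s}$ ($d{\left(s \right)} = \frac{s + 5}{s + 2 \left(-4\right)} = \frac{5 + s}{s - 8} = \frac{5 + s}{-8 + s}$)
$\left(d{\left(-3 \right)} - H{\left(1,-2 \right)}\right)^{3} = \left(\frac{5 - 3}{-8 - 3} - \left(8 + \left(-3 + 1\right)^{2} + 24 \left(-2\right)\right)\right)^{3} = \left(\frac{1}{-11} \cdot 2 - \left(8 + \left(-2\right)^{2} - 48\right)\right)^{3} = \left(\left(- \frac{1}{11}\right) 2 - \left(8 + 4 - 48\right)\right)^{3} = \left(- \frac{2}{11} - -36\right)^{3} = \left(- \frac{2}{11} + 36\right)^{3} = \left(\frac{394}{11}\right)^{3} = \frac{61162984}{1331}$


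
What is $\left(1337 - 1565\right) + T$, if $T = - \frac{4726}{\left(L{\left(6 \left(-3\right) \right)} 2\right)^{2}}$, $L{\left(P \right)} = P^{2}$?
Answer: $- \frac{47871419}{209952} \approx -228.01$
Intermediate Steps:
$T = - \frac{2363}{209952}$ ($T = - \frac{4726}{\left(\left(6 \left(-3\right)\right)^{2} \cdot 2\right)^{2}} = - \frac{4726}{\left(\left(-18\right)^{2} \cdot 2\right)^{2}} = - \frac{4726}{\left(324 \cdot 2\right)^{2}} = - \frac{4726}{648^{2}} = - \frac{4726}{419904} = \left(-4726\right) \frac{1}{419904} = - \frac{2363}{209952} \approx -0.011255$)
$\left(1337 - 1565\right) + T = \left(1337 - 1565\right) - \frac{2363}{209952} = -228 - \frac{2363}{209952} = - \frac{47871419}{209952}$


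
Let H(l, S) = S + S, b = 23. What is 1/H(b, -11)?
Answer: -1/22 ≈ -0.045455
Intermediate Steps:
H(l, S) = 2*S
1/H(b, -11) = 1/(2*(-11)) = 1/(-22) = -1/22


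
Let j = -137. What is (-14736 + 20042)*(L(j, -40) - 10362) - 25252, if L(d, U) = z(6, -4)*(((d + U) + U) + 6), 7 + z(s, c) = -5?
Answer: -41571232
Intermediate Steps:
z(s, c) = -12 (z(s, c) = -7 - 5 = -12)
L(d, U) = -72 - 24*U - 12*d (L(d, U) = -12*(((d + U) + U) + 6) = -12*(((U + d) + U) + 6) = -12*((d + 2*U) + 6) = -12*(6 + d + 2*U) = -72 - 24*U - 12*d)
(-14736 + 20042)*(L(j, -40) - 10362) - 25252 = (-14736 + 20042)*((-72 - 24*(-40) - 12*(-137)) - 10362) - 25252 = 5306*((-72 + 960 + 1644) - 10362) - 25252 = 5306*(2532 - 10362) - 25252 = 5306*(-7830) - 25252 = -41545980 - 25252 = -41571232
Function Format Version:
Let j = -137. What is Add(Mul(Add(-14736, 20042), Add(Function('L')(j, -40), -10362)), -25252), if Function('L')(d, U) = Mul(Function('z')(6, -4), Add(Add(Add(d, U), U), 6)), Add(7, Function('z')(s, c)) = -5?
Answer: -41571232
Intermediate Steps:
Function('z')(s, c) = -12 (Function('z')(s, c) = Add(-7, -5) = -12)
Function('L')(d, U) = Add(-72, Mul(-24, U), Mul(-12, d)) (Function('L')(d, U) = Mul(-12, Add(Add(Add(d, U), U), 6)) = Mul(-12, Add(Add(Add(U, d), U), 6)) = Mul(-12, Add(Add(d, Mul(2, U)), 6)) = Mul(-12, Add(6, d, Mul(2, U))) = Add(-72, Mul(-24, U), Mul(-12, d)))
Add(Mul(Add(-14736, 20042), Add(Function('L')(j, -40), -10362)), -25252) = Add(Mul(Add(-14736, 20042), Add(Add(-72, Mul(-24, -40), Mul(-12, -137)), -10362)), -25252) = Add(Mul(5306, Add(Add(-72, 960, 1644), -10362)), -25252) = Add(Mul(5306, Add(2532, -10362)), -25252) = Add(Mul(5306, -7830), -25252) = Add(-41545980, -25252) = -41571232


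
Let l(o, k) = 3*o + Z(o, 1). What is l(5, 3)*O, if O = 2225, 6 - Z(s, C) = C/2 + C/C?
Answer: 86775/2 ≈ 43388.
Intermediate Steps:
Z(s, C) = 5 - C/2 (Z(s, C) = 6 - (C/2 + C/C) = 6 - (C*(1/2) + 1) = 6 - (C/2 + 1) = 6 - (1 + C/2) = 6 + (-1 - C/2) = 5 - C/2)
l(o, k) = 9/2 + 3*o (l(o, k) = 3*o + (5 - 1/2*1) = 3*o + (5 - 1/2) = 3*o + 9/2 = 9/2 + 3*o)
l(5, 3)*O = (9/2 + 3*5)*2225 = (9/2 + 15)*2225 = (39/2)*2225 = 86775/2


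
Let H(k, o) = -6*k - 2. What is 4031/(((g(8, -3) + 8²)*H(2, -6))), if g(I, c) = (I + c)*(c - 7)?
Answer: -4031/196 ≈ -20.566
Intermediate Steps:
g(I, c) = (-7 + c)*(I + c) (g(I, c) = (I + c)*(-7 + c) = (-7 + c)*(I + c))
H(k, o) = -2 - 6*k
4031/(((g(8, -3) + 8²)*H(2, -6))) = 4031/(((((-3)² - 7*8 - 7*(-3) + 8*(-3)) + 8²)*(-2 - 6*2))) = 4031/((((9 - 56 + 21 - 24) + 64)*(-2 - 12))) = 4031/(((-50 + 64)*(-14))) = 4031/((14*(-14))) = 4031/(-196) = 4031*(-1/196) = -4031/196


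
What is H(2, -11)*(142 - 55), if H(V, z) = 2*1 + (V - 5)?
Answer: -87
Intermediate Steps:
H(V, z) = -3 + V (H(V, z) = 2 + (-5 + V) = -3 + V)
H(2, -11)*(142 - 55) = (-3 + 2)*(142 - 55) = -1*87 = -87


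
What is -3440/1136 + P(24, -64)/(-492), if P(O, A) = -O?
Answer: -8673/2911 ≈ -2.9794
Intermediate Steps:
-3440/1136 + P(24, -64)/(-492) = -3440/1136 - 1*24/(-492) = -3440*1/1136 - 24*(-1/492) = -215/71 + 2/41 = -8673/2911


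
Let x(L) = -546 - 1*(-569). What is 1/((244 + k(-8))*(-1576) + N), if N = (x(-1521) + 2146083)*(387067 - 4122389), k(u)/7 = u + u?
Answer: -1/8016397164164 ≈ -1.2474e-13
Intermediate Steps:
x(L) = 23 (x(L) = -546 + 569 = 23)
k(u) = 14*u (k(u) = 7*(u + u) = 7*(2*u) = 14*u)
N = -8016396956132 (N = (23 + 2146083)*(387067 - 4122389) = 2146106*(-3735322) = -8016396956132)
1/((244 + k(-8))*(-1576) + N) = 1/((244 + 14*(-8))*(-1576) - 8016396956132) = 1/((244 - 112)*(-1576) - 8016396956132) = 1/(132*(-1576) - 8016396956132) = 1/(-208032 - 8016396956132) = 1/(-8016397164164) = -1/8016397164164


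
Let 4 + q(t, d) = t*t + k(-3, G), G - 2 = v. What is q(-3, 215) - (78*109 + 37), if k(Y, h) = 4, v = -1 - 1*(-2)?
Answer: -8530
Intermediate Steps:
v = 1 (v = -1 + 2 = 1)
G = 3 (G = 2 + 1 = 3)
q(t, d) = t² (q(t, d) = -4 + (t*t + 4) = -4 + (t² + 4) = -4 + (4 + t²) = t²)
q(-3, 215) - (78*109 + 37) = (-3)² - (78*109 + 37) = 9 - (8502 + 37) = 9 - 1*8539 = 9 - 8539 = -8530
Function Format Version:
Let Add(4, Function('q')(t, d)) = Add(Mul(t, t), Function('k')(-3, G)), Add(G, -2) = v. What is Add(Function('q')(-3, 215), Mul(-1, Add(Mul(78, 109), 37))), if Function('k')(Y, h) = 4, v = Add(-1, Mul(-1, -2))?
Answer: -8530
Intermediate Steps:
v = 1 (v = Add(-1, 2) = 1)
G = 3 (G = Add(2, 1) = 3)
Function('q')(t, d) = Pow(t, 2) (Function('q')(t, d) = Add(-4, Add(Mul(t, t), 4)) = Add(-4, Add(Pow(t, 2), 4)) = Add(-4, Add(4, Pow(t, 2))) = Pow(t, 2))
Add(Function('q')(-3, 215), Mul(-1, Add(Mul(78, 109), 37))) = Add(Pow(-3, 2), Mul(-1, Add(Mul(78, 109), 37))) = Add(9, Mul(-1, Add(8502, 37))) = Add(9, Mul(-1, 8539)) = Add(9, -8539) = -8530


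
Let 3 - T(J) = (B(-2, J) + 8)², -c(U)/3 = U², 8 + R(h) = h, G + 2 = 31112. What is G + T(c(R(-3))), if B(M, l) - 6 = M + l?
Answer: -92088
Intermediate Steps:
G = 31110 (G = -2 + 31112 = 31110)
R(h) = -8 + h
B(M, l) = 6 + M + l (B(M, l) = 6 + (M + l) = 6 + M + l)
c(U) = -3*U²
T(J) = 3 - (12 + J)² (T(J) = 3 - ((6 - 2 + J) + 8)² = 3 - ((4 + J) + 8)² = 3 - (12 + J)²)
G + T(c(R(-3))) = 31110 + (3 - (12 - 3*(-8 - 3)²)²) = 31110 + (3 - (12 - 3*(-11)²)²) = 31110 + (3 - (12 - 3*121)²) = 31110 + (3 - (12 - 363)²) = 31110 + (3 - 1*(-351)²) = 31110 + (3 - 1*123201) = 31110 + (3 - 123201) = 31110 - 123198 = -92088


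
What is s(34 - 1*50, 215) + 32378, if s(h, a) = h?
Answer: 32362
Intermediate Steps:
s(34 - 1*50, 215) + 32378 = (34 - 1*50) + 32378 = (34 - 50) + 32378 = -16 + 32378 = 32362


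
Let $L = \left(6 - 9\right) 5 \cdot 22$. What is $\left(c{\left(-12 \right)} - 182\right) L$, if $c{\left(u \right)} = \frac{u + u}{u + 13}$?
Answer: $67980$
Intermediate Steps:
$c{\left(u \right)} = \frac{2 u}{13 + u}$
$L = -330$ ($L = \left(6 - 9\right) 5 \cdot 22 = \left(-3\right) 5 \cdot 22 = \left(-15\right) 22 = -330$)
$\left(c{\left(-12 \right)} - 182\right) L = \left(2 \left(-12\right) \frac{1}{13 - 12} - 182\right) \left(-330\right) = \left(2 \left(-12\right) 1^{-1} - 182\right) \left(-330\right) = \left(2 \left(-12\right) 1 - 182\right) \left(-330\right) = \left(-24 - 182\right) \left(-330\right) = \left(-206\right) \left(-330\right) = 67980$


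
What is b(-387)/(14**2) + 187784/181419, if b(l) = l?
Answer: -4771927/5079732 ≈ -0.93941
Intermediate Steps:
b(-387)/(14**2) + 187784/181419 = -387/(14**2) + 187784/181419 = -387/196 + 187784*(1/181419) = -387*1/196 + 187784/181419 = -387/196 + 187784/181419 = -4771927/5079732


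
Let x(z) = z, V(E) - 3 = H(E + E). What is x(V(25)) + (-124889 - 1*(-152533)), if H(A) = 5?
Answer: 27652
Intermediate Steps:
V(E) = 8 (V(E) = 3 + 5 = 8)
x(V(25)) + (-124889 - 1*(-152533)) = 8 + (-124889 - 1*(-152533)) = 8 + (-124889 + 152533) = 8 + 27644 = 27652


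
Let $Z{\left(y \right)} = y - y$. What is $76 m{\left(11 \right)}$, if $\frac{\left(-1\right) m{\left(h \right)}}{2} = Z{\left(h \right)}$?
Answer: $0$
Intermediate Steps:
$Z{\left(y \right)} = 0$
$m{\left(h \right)} = 0$ ($m{\left(h \right)} = \left(-2\right) 0 = 0$)
$76 m{\left(11 \right)} = 76 \cdot 0 = 0$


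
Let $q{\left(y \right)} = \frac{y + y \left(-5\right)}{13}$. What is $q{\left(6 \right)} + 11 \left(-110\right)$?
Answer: $- \frac{15754}{13} \approx -1211.8$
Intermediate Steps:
$q{\left(y \right)} = - \frac{4 y}{13}$ ($q{\left(y \right)} = \left(y - 5 y\right) \frac{1}{13} = - 4 y \frac{1}{13} = - \frac{4 y}{13}$)
$q{\left(6 \right)} + 11 \left(-110\right) = \left(- \frac{4}{13}\right) 6 + 11 \left(-110\right) = - \frac{24}{13} - 1210 = - \frac{15754}{13}$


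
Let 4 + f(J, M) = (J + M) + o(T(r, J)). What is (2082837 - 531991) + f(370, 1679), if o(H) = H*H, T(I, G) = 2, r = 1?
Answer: 1552895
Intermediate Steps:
o(H) = H²
f(J, M) = J + M (f(J, M) = -4 + ((J + M) + 2²) = -4 + ((J + M) + 4) = -4 + (4 + J + M) = J + M)
(2082837 - 531991) + f(370, 1679) = (2082837 - 531991) + (370 + 1679) = 1550846 + 2049 = 1552895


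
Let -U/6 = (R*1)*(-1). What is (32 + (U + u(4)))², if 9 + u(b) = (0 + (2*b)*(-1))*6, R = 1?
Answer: 361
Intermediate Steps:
u(b) = -9 - 12*b (u(b) = -9 + (0 + (2*b)*(-1))*6 = -9 + (0 - 2*b)*6 = -9 - 2*b*6 = -9 - 12*b)
U = 6 (U = -6*1*1*(-1) = -6*(-1) = 6)
(32 + (U + u(4)))² = (32 + (6 + (-9 - 12*4)))² = (32 + (6 + (-9 - 48)))² = (32 + (6 - 57))² = (32 - 51)² = (-19)² = 361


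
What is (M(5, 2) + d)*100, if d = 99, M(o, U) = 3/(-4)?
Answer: 9825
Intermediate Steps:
M(o, U) = -¾ (M(o, U) = 3*(-¼) = -¾)
(M(5, 2) + d)*100 = (-¾ + 99)*100 = (393/4)*100 = 9825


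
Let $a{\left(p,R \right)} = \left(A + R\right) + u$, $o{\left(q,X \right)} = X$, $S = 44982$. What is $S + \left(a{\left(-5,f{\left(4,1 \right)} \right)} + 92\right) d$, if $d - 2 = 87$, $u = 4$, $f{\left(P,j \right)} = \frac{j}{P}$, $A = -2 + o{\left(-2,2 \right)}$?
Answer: $\frac{214193}{4} \approx 53548.0$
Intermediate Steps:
$A = 0$ ($A = -2 + 2 = 0$)
$a{\left(p,R \right)} = 4 + R$ ($a{\left(p,R \right)} = \left(0 + R\right) + 4 = R + 4 = 4 + R$)
$d = 89$ ($d = 2 + 87 = 89$)
$S + \left(a{\left(-5,f{\left(4,1 \right)} \right)} + 92\right) d = 44982 + \left(\left(4 + 1 \cdot \frac{1}{4}\right) + 92\right) 89 = 44982 + \left(\left(4 + \frac{1}{4}\right) + 92\right) 89 = 44982 + \left(\frac{17}{4} + 92\right) 89 = 44982 + \frac{385}{4} \cdot 89 = 44982 + \frac{34265}{4} = \frac{214193}{4}$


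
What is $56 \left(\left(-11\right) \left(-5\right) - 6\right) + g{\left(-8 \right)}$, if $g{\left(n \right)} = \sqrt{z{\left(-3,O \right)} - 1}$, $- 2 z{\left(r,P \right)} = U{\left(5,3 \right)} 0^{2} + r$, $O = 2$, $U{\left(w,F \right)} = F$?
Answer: $2744 + \frac{\sqrt{2}}{2} \approx 2744.7$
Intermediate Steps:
$z{\left(r,P \right)} = - \frac{r}{2}$ ($z{\left(r,P \right)} = - \frac{3 \cdot 0^{2} + r}{2} = - \frac{3 \cdot 0 + r}{2} = - \frac{0 + r}{2} = - \frac{r}{2}$)
$g{\left(n \right)} = \frac{\sqrt{2}}{2}$ ($g{\left(n \right)} = \sqrt{\left(- \frac{1}{2}\right) \left(-3\right) - 1} = \sqrt{\frac{3}{2} - 1} = \sqrt{\frac{1}{2}} = \frac{\sqrt{2}}{2}$)
$56 \left(\left(-11\right) \left(-5\right) - 6\right) + g{\left(-8 \right)} = 56 \left(\left(-11\right) \left(-5\right) - 6\right) + \frac{\sqrt{2}}{2} = 56 \left(55 - 6\right) + \frac{\sqrt{2}}{2} = 56 \cdot 49 + \frac{\sqrt{2}}{2} = 2744 + \frac{\sqrt{2}}{2}$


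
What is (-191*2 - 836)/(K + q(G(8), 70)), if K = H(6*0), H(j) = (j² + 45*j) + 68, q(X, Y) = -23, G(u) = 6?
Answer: -406/15 ≈ -27.067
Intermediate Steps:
H(j) = 68 + j² + 45*j
K = 68 (K = 68 + (6*0)² + 45*(6*0) = 68 + 0² + 45*0 = 68 + 0 + 0 = 68)
(-191*2 - 836)/(K + q(G(8), 70)) = (-191*2 - 836)/(68 - 23) = (-382 - 836)/45 = -1218*1/45 = -406/15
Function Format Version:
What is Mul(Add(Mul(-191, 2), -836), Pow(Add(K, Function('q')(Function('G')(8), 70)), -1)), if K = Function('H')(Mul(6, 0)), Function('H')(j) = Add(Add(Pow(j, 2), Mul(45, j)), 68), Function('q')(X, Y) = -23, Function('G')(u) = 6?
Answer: Rational(-406, 15) ≈ -27.067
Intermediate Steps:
Function('H')(j) = Add(68, Pow(j, 2), Mul(45, j))
K = 68 (K = Add(68, Pow(Mul(6, 0), 2), Mul(45, Mul(6, 0))) = Add(68, Pow(0, 2), Mul(45, 0)) = Add(68, 0, 0) = 68)
Mul(Add(Mul(-191, 2), -836), Pow(Add(K, Function('q')(Function('G')(8), 70)), -1)) = Mul(Add(Mul(-191, 2), -836), Pow(Add(68, -23), -1)) = Mul(Add(-382, -836), Pow(45, -1)) = Mul(-1218, Rational(1, 45)) = Rational(-406, 15)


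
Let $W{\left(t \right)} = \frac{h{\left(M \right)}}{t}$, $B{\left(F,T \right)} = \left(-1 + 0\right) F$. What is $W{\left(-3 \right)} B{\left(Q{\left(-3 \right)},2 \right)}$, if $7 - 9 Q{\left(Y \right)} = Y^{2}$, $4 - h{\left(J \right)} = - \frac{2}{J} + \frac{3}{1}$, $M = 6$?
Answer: $- \frac{8}{81} \approx -0.098765$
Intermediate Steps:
$h{\left(J \right)} = 1 + \frac{2}{J}$ ($h{\left(J \right)} = 4 - \left(- \frac{2}{J} + \frac{3}{1}\right) = 4 - \left(- \frac{2}{J} + 3 \cdot 1\right) = 4 - \left(- \frac{2}{J} + 3\right) = 4 - \left(3 - \frac{2}{J}\right) = 1 + \frac{2}{J}$)
$Q{\left(Y \right)} = \frac{7}{9} - \frac{Y^{2}}{9}$
$B{\left(F,T \right)} = - F$
$W{\left(t \right)} = \frac{4}{3 t}$ ($W{\left(t \right)} = \frac{\frac{1}{6} \left(2 + 6\right)}{t} = \frac{\frac{1}{6} \cdot 8}{t} = \frac{4}{3 t}$)
$W{\left(-3 \right)} B{\left(Q{\left(-3 \right)},2 \right)} = \frac{4}{3 \left(-3\right)} \left(- (\frac{7}{9} - \frac{\left(-3\right)^{2}}{9})\right) = \frac{4}{3} \left(- \frac{1}{3}\right) \left(- (\frac{7}{9} - 1)\right) = - \frac{4 \left(- (\frac{7}{9} - 1)\right)}{9} = - \frac{4 \left(\left(-1\right) \left(- \frac{2}{9}\right)\right)}{9} = \left(- \frac{4}{9}\right) \frac{2}{9} = - \frac{8}{81}$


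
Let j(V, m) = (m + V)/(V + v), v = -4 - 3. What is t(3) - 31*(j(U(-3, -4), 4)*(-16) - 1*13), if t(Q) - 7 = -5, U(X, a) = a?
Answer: 405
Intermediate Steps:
v = -7
t(Q) = 2 (t(Q) = 7 - 5 = 2)
j(V, m) = (V + m)/(-7 + V) (j(V, m) = (m + V)/(V - 7) = (V + m)/(-7 + V))
t(3) - 31*(j(U(-3, -4), 4)*(-16) - 1*13) = 2 - 31*(((-4 + 4)/(-7 - 4))*(-16) - 1*13) = 2 - 31*((0/(-11))*(-16) - 13) = 2 - 31*(-1/11*0*(-16) - 13) = 2 - 31*(0*(-16) - 13) = 2 - 31*(0 - 13) = 2 - 31*(-13) = 2 + 403 = 405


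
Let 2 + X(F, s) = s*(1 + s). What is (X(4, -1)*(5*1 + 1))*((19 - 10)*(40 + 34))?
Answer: -7992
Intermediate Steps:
X(F, s) = -2 + s*(1 + s)
(X(4, -1)*(5*1 + 1))*((19 - 10)*(40 + 34)) = ((-2 - 1 + (-1)²)*(5*1 + 1))*((19 - 10)*(40 + 34)) = ((-2 - 1 + 1)*(5 + 1))*(9*74) = -2*6*666 = -12*666 = -7992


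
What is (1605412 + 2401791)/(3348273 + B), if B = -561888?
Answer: 4007203/2786385 ≈ 1.4381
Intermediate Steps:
(1605412 + 2401791)/(3348273 + B) = (1605412 + 2401791)/(3348273 - 561888) = 4007203/2786385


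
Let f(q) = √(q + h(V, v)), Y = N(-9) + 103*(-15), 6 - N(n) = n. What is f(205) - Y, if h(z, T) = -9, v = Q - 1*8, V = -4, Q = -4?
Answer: 1544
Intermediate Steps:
N(n) = 6 - n
Y = -1530 (Y = (6 - 1*(-9)) + 103*(-15) = (6 + 9) - 1545 = 15 - 1545 = -1530)
v = -12 (v = -4 - 1*8 = -4 - 8 = -12)
f(q) = √(-9 + q) (f(q) = √(q - 9) = √(-9 + q))
f(205) - Y = √(-9 + 205) - 1*(-1530) = √196 + 1530 = 14 + 1530 = 1544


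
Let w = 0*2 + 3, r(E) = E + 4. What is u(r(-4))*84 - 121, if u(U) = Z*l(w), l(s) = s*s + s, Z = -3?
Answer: -3145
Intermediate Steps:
r(E) = 4 + E
w = 3 (w = 0 + 3 = 3)
l(s) = s + s² (l(s) = s² + s = s + s²)
u(U) = -36 (u(U) = -9*(1 + 3) = -9*4 = -3*12 = -36)
u(r(-4))*84 - 121 = -36*84 - 121 = -3024 - 121 = -3145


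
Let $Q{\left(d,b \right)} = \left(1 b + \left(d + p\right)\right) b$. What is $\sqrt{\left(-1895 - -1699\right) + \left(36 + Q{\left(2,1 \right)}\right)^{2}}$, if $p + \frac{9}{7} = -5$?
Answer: $\frac{\sqrt{42837}}{7} \approx 29.567$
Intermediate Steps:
$p = - \frac{44}{7}$ ($p = - \frac{9}{7} - 5 = - \frac{44}{7} \approx -6.2857$)
$Q{\left(d,b \right)} = b \left(- \frac{44}{7} + b + d\right)$ ($Q{\left(d,b \right)} = \left(1 b + \left(d - \frac{44}{7}\right)\right) b = \left(b + \left(- \frac{44}{7} + d\right)\right) b = \left(- \frac{44}{7} + b + d\right) b = b \left(- \frac{44}{7} + b + d\right)$)
$\sqrt{\left(-1895 - -1699\right) + \left(36 + Q{\left(2,1 \right)}\right)^{2}} = \sqrt{\left(-1895 - -1699\right) + \left(36 + \frac{1}{7} \cdot 1 \left(-44 + 7 \cdot 1 + 7 \cdot 2\right)\right)^{2}} = \sqrt{\left(-1895 + 1699\right) + \left(36 + \frac{1}{7} \cdot 1 \left(-44 + 7 + 14\right)\right)^{2}} = \sqrt{-196 + \left(36 + \frac{1}{7} \cdot 1 \left(-23\right)\right)^{2}} = \sqrt{-196 + \left(36 - \frac{23}{7}\right)^{2}} = \sqrt{-196 + \left(\frac{229}{7}\right)^{2}} = \sqrt{-196 + \frac{52441}{49}} = \sqrt{\frac{42837}{49}} = \frac{\sqrt{42837}}{7}$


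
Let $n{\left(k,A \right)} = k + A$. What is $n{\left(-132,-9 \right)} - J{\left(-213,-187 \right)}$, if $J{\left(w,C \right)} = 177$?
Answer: $-318$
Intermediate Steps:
$n{\left(k,A \right)} = A + k$
$n{\left(-132,-9 \right)} - J{\left(-213,-187 \right)} = \left(-9 - 132\right) - 177 = -141 - 177 = -318$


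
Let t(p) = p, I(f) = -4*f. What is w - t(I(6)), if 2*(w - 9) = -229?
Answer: -163/2 ≈ -81.500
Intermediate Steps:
w = -211/2 (w = 9 + (½)*(-229) = 9 - 229/2 = -211/2 ≈ -105.50)
w - t(I(6)) = -211/2 - (-4)*6 = -211/2 - 1*(-24) = -211/2 + 24 = -163/2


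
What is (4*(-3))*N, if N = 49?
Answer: -588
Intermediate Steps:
(4*(-3))*N = (4*(-3))*49 = -12*49 = -588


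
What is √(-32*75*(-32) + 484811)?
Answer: √561611 ≈ 749.41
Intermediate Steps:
√(-32*75*(-32) + 484811) = √(-2400*(-32) + 484811) = √(76800 + 484811) = √561611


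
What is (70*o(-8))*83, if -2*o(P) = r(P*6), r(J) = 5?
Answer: -14525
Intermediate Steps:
o(P) = -5/2 (o(P) = -1/2*5 = -5/2)
(70*o(-8))*83 = (70*(-5/2))*83 = -175*83 = -14525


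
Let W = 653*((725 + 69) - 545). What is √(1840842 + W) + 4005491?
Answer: 4005491 + √2003439 ≈ 4.0069e+6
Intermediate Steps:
W = 162597 (W = 653*(794 - 545) = 653*249 = 162597)
√(1840842 + W) + 4005491 = √(1840842 + 162597) + 4005491 = √2003439 + 4005491 = 4005491 + √2003439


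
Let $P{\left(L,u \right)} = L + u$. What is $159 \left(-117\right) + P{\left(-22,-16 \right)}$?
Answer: $-18641$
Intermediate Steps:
$159 \left(-117\right) + P{\left(-22,-16 \right)} = 159 \left(-117\right) - 38 = -18603 - 38 = -18641$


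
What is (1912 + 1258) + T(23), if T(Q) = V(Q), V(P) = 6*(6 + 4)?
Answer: 3230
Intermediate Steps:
V(P) = 60 (V(P) = 6*10 = 60)
T(Q) = 60
(1912 + 1258) + T(23) = (1912 + 1258) + 60 = 3170 + 60 = 3230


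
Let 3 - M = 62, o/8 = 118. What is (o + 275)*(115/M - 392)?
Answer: -28333217/59 ≈ -4.8022e+5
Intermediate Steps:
o = 944 (o = 8*118 = 944)
M = -59 (M = 3 - 1*62 = 3 - 62 = -59)
(o + 275)*(115/M - 392) = (944 + 275)*(115/(-59) - 392) = 1219*(115*(-1/59) - 392) = 1219*(-115/59 - 392) = 1219*(-23243/59) = -28333217/59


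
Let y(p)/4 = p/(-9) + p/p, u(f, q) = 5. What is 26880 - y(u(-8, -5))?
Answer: 241904/9 ≈ 26878.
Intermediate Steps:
y(p) = 4 - 4*p/9 (y(p) = 4*(p/(-9) + p/p) = 4*(p*(-⅑) + 1) = 4*(-p/9 + 1) = 4*(1 - p/9) = 4 - 4*p/9)
26880 - y(u(-8, -5)) = 26880 - (4 - 4/9*5) = 26880 - (4 - 20/9) = 26880 - 1*16/9 = 26880 - 16/9 = 241904/9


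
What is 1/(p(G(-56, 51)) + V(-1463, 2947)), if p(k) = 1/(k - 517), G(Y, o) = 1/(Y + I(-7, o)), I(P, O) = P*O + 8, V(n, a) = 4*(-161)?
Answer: -209386/134844989 ≈ -0.0015528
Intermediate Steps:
V(n, a) = -644
I(P, O) = 8 + O*P (I(P, O) = O*P + 8 = 8 + O*P)
G(Y, o) = 1/(8 + Y - 7*o) (G(Y, o) = 1/(Y + (8 + o*(-7))) = 1/(Y + (8 - 7*o)) = 1/(8 + Y - 7*o))
p(k) = 1/(-517 + k)
1/(p(G(-56, 51)) + V(-1463, 2947)) = 1/(1/(-517 + 1/(8 - 56 - 7*51)) - 644) = 1/(1/(-517 + 1/(8 - 56 - 357)) - 644) = 1/(1/(-517 + 1/(-405)) - 644) = 1/(1/(-517 - 1/405) - 644) = 1/(1/(-209386/405) - 644) = 1/(-405/209386 - 644) = 1/(-134844989/209386) = -209386/134844989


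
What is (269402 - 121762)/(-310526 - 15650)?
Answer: -18455/40772 ≈ -0.45264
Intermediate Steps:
(269402 - 121762)/(-310526 - 15650) = 147640/(-326176) = 147640*(-1/326176) = -18455/40772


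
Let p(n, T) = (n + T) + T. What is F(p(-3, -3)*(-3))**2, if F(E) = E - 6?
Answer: 441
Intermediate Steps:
p(n, T) = n + 2*T (p(n, T) = (T + n) + T = n + 2*T)
F(E) = -6 + E
F(p(-3, -3)*(-3))**2 = (-6 + (-3 + 2*(-3))*(-3))**2 = (-6 + (-3 - 6)*(-3))**2 = (-6 - 9*(-3))**2 = (-6 + 27)**2 = 21**2 = 441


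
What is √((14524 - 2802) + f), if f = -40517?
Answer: I*√28795 ≈ 169.69*I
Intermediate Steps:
√((14524 - 2802) + f) = √((14524 - 2802) - 40517) = √(11722 - 40517) = √(-28795) = I*√28795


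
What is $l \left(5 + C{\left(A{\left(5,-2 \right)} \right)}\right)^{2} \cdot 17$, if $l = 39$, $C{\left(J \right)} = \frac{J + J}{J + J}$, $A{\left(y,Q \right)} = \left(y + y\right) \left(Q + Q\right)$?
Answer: $23868$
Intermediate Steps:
$A{\left(y,Q \right)} = 4 Q y$ ($A{\left(y,Q \right)} = 2 y 2 Q = 4 Q y$)
$C{\left(J \right)} = 1$ ($C{\left(J \right)} = \frac{2 J}{2 J} = 2 J \frac{1}{2 J} = 1$)
$l \left(5 + C{\left(A{\left(5,-2 \right)} \right)}\right)^{2} \cdot 17 = 39 \left(5 + 1\right)^{2} \cdot 17 = 39 \cdot 6^{2} \cdot 17 = 39 \cdot 36 \cdot 17 = 1404 \cdot 17 = 23868$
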